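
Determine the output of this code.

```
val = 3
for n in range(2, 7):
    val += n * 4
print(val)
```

n=2: val = 3+2*4 = 11
n=3: val = 11+3*4 = 23
n=4: val = 23+4*4 = 39
n=5: val = 39+5*4 = 59
n=6: val = 59+6*4 = 83

83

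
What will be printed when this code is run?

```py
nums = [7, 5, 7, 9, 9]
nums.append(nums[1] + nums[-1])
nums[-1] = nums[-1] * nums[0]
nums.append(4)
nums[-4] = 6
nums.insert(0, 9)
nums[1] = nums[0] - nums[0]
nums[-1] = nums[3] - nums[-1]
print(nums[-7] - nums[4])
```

append nums[1]+nums[-1] = 5+9 = 14 → [7, 5, 7, 9, 9, 14]
nums[-1] = nums[-1]*nums[0] = 14*7 = 98 → [7, 5, 7, 9, 9, 98]
append 4 → [7, 5, 7, 9, 9, 98, 4]
nums[-4] = 6 → [7, 5, 7, 6, 9, 98, 4]
insert 9 at 0 → [9, 7, 5, 7, 6, 9, 98, 4]
nums[1] = nums[0]-nums[0] = 9-9 = 0 → [9, 0, 5, 7, 6, 9, 98, 4]
nums[-1] = nums[3]-nums[-1] = 7-4 = 3 → [9, 0, 5, 7, 6, 9, 98, 3]
nums[-7]-nums[4] = 0-6 = -6

-6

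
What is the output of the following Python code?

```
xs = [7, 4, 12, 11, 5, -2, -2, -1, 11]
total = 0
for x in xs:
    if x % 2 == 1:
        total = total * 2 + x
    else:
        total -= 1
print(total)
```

x=7: odd, total = 0*2+7 = 7
x=4: not odd, total = 7-1 = 6
x=12: not odd, total = 6-1 = 5
x=11: odd, total = 5*2+11 = 21
x=5: odd, total = 21*2+5 = 47
x=-2: not odd, total = 47-1 = 46
x=-2: not odd, total = 46-1 = 45
x=-1: odd, total = 45*2+(-1) = 89
x=11: odd, total = 89*2+11 = 189

189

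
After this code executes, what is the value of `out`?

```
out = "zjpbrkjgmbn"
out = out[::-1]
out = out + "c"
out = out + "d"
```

'nbmgjkrbpjzcd'

reverse → 'nbmgjkrbpjz'
+ 'c' → 'nbmgjkrbpjzc'
+ 'd' → 'nbmgjkrbpjzcd'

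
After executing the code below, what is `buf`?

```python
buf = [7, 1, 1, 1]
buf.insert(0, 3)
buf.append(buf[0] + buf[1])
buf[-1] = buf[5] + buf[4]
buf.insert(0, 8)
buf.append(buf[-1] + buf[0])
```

insert 3 at 0 → [3, 7, 1, 1, 1]
append buf[0]+buf[1] = 3+7 = 10 → [3, 7, 1, 1, 1, 10]
buf[-1] = buf[5]+buf[4] = 10+1 = 11 → [3, 7, 1, 1, 1, 11]
insert 8 at 0 → [8, 3, 7, 1, 1, 1, 11]
append buf[-1]+buf[0] = 11+8 = 19 → [8, 3, 7, 1, 1, 1, 11, 19]

[8, 3, 7, 1, 1, 1, 11, 19]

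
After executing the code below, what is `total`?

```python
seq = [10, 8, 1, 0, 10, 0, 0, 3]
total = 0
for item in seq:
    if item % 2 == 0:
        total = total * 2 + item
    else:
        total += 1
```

item=10: even, total = 0*2+10 = 10
item=8: even, total = 10*2+8 = 28
item=1: not even, total = 28+1 = 29
item=0: even, total = 29*2+0 = 58
item=10: even, total = 58*2+10 = 126
item=0: even, total = 126*2+0 = 252
item=0: even, total = 252*2+0 = 504
item=3: not even, total = 504+1 = 505

505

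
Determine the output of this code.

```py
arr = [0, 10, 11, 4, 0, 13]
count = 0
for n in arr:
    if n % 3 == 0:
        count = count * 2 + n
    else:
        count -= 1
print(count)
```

-7

n=0: %3==0, count = 0*2+0 = 0
n=10: not %3==0, count = 0-1 = -1
n=11: not %3==0, count = (-1)-1 = -2
n=4: not %3==0, count = (-2)-1 = -3
n=0: %3==0, count = (-3)*2+0 = -6
n=13: not %3==0, count = (-6)-1 = -7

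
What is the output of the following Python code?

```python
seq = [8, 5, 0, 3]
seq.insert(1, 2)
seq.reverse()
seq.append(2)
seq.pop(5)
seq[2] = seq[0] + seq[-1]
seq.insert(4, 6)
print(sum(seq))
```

insert 2 at 1 → [8, 2, 5, 0, 3]
reverse → [3, 0, 5, 2, 8]
append 2 → [3, 0, 5, 2, 8, 2]
pop(5) removes 2 → [3, 0, 5, 2, 8]
seq[2] = seq[0]+seq[-1] = 3+8 = 11 → [3, 0, 11, 2, 8]
insert 6 at 4 → [3, 0, 11, 2, 6, 8]
sum = 30

30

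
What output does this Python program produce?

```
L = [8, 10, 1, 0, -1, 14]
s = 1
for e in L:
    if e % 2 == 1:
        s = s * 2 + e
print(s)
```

e=8: not odd
e=10: not odd
e=1: odd, s = 1*2+1 = 3
e=0: not odd
e=-1: odd, s = 3*2+(-1) = 5
e=14: not odd

5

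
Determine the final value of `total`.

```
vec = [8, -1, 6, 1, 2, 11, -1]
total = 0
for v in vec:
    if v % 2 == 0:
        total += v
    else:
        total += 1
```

v=8: even, total = 0+8 = 8
v=-1: not even, total = 8+1 = 9
v=6: even, total = 9+6 = 15
v=1: not even, total = 15+1 = 16
v=2: even, total = 16+2 = 18
v=11: not even, total = 18+1 = 19
v=-1: not even, total = 19+1 = 20

20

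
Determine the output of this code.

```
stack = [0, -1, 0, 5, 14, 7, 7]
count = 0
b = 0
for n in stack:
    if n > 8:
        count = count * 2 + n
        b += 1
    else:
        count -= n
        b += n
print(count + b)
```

11

n=0: not >8, count = 0-0 = 0; b=0
n=-1: not >8, count = 0-(-1) = 1; b=-1
n=0: not >8, count = 1-0 = 1; b=-1
n=5: not >8, count = 1-5 = -4; b=4
n=14: >8, count = (-4)*2+14 = 6; b=5
n=7: not >8, count = 6-7 = -1; b=12
n=7: not >8, count = (-1)-7 = -8; b=19
count+b = (-8)+19 = 11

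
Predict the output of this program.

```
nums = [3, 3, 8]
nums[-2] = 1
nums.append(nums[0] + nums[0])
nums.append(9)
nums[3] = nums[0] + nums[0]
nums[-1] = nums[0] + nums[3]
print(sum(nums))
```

nums[-2] = 1 → [3, 1, 8]
append nums[0]+nums[0] = 3+3 = 6 → [3, 1, 8, 6]
append 9 → [3, 1, 8, 6, 9]
nums[3] = nums[0]+nums[0] = 3+3 = 6 → [3, 1, 8, 6, 9]
nums[-1] = nums[0]+nums[3] = 3+6 = 9 → [3, 1, 8, 6, 9]
sum = 27

27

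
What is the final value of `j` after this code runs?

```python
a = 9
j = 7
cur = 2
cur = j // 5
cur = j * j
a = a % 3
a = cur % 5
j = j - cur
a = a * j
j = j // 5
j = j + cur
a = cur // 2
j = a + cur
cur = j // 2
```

cur = 7//5 = 1
cur = 7*7 = 49
a = 9%3 = 0
a = 49%5 = 4
j = 7-49 = -42
a = 4*(-42) = -168
j = (-42)//5 = -9
j = (-9)+49 = 40
a = 49//2 = 24
j = 24+49 = 73
cur = 73//2 = 36

73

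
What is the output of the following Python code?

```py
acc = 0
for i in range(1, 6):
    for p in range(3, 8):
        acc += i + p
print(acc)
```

200

i=1,p=3: acc = 0+4 = 4
i=1,p=4: acc = 4+5 = 9
i=1,p=5: acc = 9+6 = 15
i=1,p=6: acc = 15+7 = 22
i=1,p=7: acc = 22+8 = 30
i=2,p=3: acc = 30+5 = 35
i=2,p=4: acc = 35+6 = 41
i=2,p=5: acc = 41+7 = 48
i=2,p=6: acc = 48+8 = 56
i=2,p=7: acc = 56+9 = 65
i=3,p=3: acc = 65+6 = 71
i=3,p=4: acc = 71+7 = 78
i=3,p=5: acc = 78+8 = 86
i=3,p=6: acc = 86+9 = 95
i=3,p=7: acc = 95+10 = 105
i=4,p=3: acc = 105+7 = 112
i=4,p=4: acc = 112+8 = 120
i=4,p=5: acc = 120+9 = 129
i=4,p=6: acc = 129+10 = 139
i=4,p=7: acc = 139+11 = 150
i=5,p=3: acc = 150+8 = 158
i=5,p=4: acc = 158+9 = 167
i=5,p=5: acc = 167+10 = 177
i=5,p=6: acc = 177+11 = 188
i=5,p=7: acc = 188+12 = 200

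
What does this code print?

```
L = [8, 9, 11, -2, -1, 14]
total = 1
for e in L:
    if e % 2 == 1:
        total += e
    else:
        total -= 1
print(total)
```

e=8: not odd, total = 1-1 = 0
e=9: odd, total = 0+9 = 9
e=11: odd, total = 9+11 = 20
e=-2: not odd, total = 20-1 = 19
e=-1: odd, total = 19+(-1) = 18
e=14: not odd, total = 18-1 = 17

17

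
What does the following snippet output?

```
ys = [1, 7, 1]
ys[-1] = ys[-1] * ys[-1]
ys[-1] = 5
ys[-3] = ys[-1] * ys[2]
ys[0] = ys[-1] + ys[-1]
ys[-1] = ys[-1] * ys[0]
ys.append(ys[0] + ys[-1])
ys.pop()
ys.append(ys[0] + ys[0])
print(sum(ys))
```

87

ys[-1] = ys[-1]*ys[-1] = 1*1 = 1 → [1, 7, 1]
ys[-1] = 5 → [1, 7, 5]
ys[-3] = ys[-1]*ys[2] = 5*5 = 25 → [25, 7, 5]
ys[0] = ys[-1]+ys[-1] = 5+5 = 10 → [10, 7, 5]
ys[-1] = ys[-1]*ys[0] = 5*10 = 50 → [10, 7, 50]
append ys[0]+ys[-1] = 10+50 = 60 → [10, 7, 50, 60]
pop() removes 60 → [10, 7, 50]
append ys[0]+ys[0] = 10+10 = 20 → [10, 7, 50, 20]
sum = 87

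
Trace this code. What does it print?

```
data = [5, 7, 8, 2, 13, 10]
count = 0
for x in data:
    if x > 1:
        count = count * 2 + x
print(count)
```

x=5: >1, count = 0*2+5 = 5
x=7: >1, count = 5*2+7 = 17
x=8: >1, count = 17*2+8 = 42
x=2: >1, count = 42*2+2 = 86
x=13: >1, count = 86*2+13 = 185
x=10: >1, count = 185*2+10 = 380

380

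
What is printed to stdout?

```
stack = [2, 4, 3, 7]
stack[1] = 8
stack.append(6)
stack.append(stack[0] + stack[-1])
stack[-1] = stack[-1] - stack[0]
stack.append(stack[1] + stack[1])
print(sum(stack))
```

48

stack[1] = 8 → [2, 8, 3, 7]
append 6 → [2, 8, 3, 7, 6]
append stack[0]+stack[-1] = 2+6 = 8 → [2, 8, 3, 7, 6, 8]
stack[-1] = stack[-1]-stack[0] = 8-2 = 6 → [2, 8, 3, 7, 6, 6]
append stack[1]+stack[1] = 8+8 = 16 → [2, 8, 3, 7, 6, 6, 16]
sum = 48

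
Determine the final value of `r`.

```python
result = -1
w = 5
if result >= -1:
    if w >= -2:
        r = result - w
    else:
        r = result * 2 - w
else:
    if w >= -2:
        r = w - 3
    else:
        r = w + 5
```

-6

result=-1, w=5
result >= -1 is True; w >= -2 is True
→ r = result - w = -6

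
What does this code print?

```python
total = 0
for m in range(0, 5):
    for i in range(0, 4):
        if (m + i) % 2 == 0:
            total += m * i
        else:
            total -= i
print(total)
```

12

m=0,i=0: even sum, total = 0+0 = 0
m=0,i=1: odd sum, total = 0-1 = -1
m=0,i=2: even sum, total = (-1)+0 = -1
m=0,i=3: odd sum, total = (-1)-3 = -4
m=1,i=0: odd sum, total = (-4)-0 = -4
m=1,i=1: even sum, total = (-4)+1 = -3
m=1,i=2: odd sum, total = (-3)-2 = -5
m=1,i=3: even sum, total = (-5)+3 = -2
m=2,i=0: even sum, total = (-2)+0 = -2
m=2,i=1: odd sum, total = (-2)-1 = -3
m=2,i=2: even sum, total = (-3)+4 = 1
m=2,i=3: odd sum, total = 1-3 = -2
m=3,i=0: odd sum, total = (-2)-0 = -2
m=3,i=1: even sum, total = (-2)+3 = 1
m=3,i=2: odd sum, total = 1-2 = -1
m=3,i=3: even sum, total = (-1)+9 = 8
m=4,i=0: even sum, total = 8+0 = 8
m=4,i=1: odd sum, total = 8-1 = 7
m=4,i=2: even sum, total = 7+8 = 15
m=4,i=3: odd sum, total = 15-3 = 12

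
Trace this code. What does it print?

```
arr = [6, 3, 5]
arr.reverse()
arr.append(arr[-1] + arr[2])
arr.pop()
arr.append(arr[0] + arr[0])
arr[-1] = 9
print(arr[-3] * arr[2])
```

18

reverse → [5, 3, 6]
append arr[-1]+arr[2] = 6+6 = 12 → [5, 3, 6, 12]
pop() removes 12 → [5, 3, 6]
append arr[0]+arr[0] = 5+5 = 10 → [5, 3, 6, 10]
arr[-1] = 9 → [5, 3, 6, 9]
arr[-3]*arr[2] = 3*6 = 18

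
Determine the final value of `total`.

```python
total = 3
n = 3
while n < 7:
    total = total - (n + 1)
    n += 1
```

-19

n=3: total = 3-4 = -1
n=4: total = (-1)-5 = -6
n=5: total = (-6)-6 = -12
n=6: total = (-12)-7 = -19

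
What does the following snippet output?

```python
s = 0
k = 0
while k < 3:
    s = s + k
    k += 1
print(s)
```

3

k=0: s = 0+0 = 0
k=1: s = 0+1 = 1
k=2: s = 1+2 = 3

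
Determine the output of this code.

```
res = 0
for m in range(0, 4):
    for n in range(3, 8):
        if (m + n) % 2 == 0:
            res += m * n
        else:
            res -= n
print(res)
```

m=0,n=3: odd sum, res = 0-3 = -3
m=0,n=4: even sum, res = (-3)+0 = -3
m=0,n=5: odd sum, res = (-3)-5 = -8
m=0,n=6: even sum, res = (-8)+0 = -8
m=0,n=7: odd sum, res = (-8)-7 = -15
m=1,n=3: even sum, res = (-15)+3 = -12
m=1,n=4: odd sum, res = (-12)-4 = -16
m=1,n=5: even sum, res = (-16)+5 = -11
m=1,n=6: odd sum, res = (-11)-6 = -17
m=1,n=7: even sum, res = (-17)+7 = -10
m=2,n=3: odd sum, res = (-10)-3 = -13
m=2,n=4: even sum, res = (-13)+8 = -5
m=2,n=5: odd sum, res = (-5)-5 = -10
m=2,n=6: even sum, res = (-10)+12 = 2
m=2,n=7: odd sum, res = 2-7 = -5
m=3,n=3: even sum, res = (-5)+9 = 4
m=3,n=4: odd sum, res = 4-4 = 0
m=3,n=5: even sum, res = 0+15 = 15
m=3,n=6: odd sum, res = 15-6 = 9
m=3,n=7: even sum, res = 9+21 = 30

30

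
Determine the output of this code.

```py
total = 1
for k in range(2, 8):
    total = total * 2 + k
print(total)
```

247

k=2: total = 1*2+2 = 4
k=3: total = 4*2+3 = 11
k=4: total = 11*2+4 = 26
k=5: total = 26*2+5 = 57
k=6: total = 57*2+6 = 120
k=7: total = 120*2+7 = 247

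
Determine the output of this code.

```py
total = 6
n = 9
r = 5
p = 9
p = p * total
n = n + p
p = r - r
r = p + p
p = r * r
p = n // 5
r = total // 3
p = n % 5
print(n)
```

63

p = 9*6 = 54
n = 9+54 = 63
p = 5-5 = 0
r = 0+0 = 0
p = 0*0 = 0
p = 63//5 = 12
r = 6//3 = 2
p = 63%5 = 3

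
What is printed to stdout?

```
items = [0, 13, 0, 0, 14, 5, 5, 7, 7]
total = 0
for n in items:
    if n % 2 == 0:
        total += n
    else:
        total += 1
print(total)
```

19

n=0: even, total = 0+0 = 0
n=13: not even, total = 0+1 = 1
n=0: even, total = 1+0 = 1
n=0: even, total = 1+0 = 1
n=14: even, total = 1+14 = 15
n=5: not even, total = 15+1 = 16
n=5: not even, total = 16+1 = 17
n=7: not even, total = 17+1 = 18
n=7: not even, total = 18+1 = 19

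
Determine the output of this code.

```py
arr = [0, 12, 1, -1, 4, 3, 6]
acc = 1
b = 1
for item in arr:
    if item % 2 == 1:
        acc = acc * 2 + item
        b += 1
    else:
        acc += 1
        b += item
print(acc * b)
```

item=0: not odd, acc = 1+1 = 2; b=1
item=12: not odd, acc = 2+1 = 3; b=13
item=1: odd, acc = 3*2+1 = 7; b=14
item=-1: odd, acc = 7*2+(-1) = 13; b=15
item=4: not odd, acc = 13+1 = 14; b=19
item=3: odd, acc = 14*2+3 = 31; b=20
item=6: not odd, acc = 31+1 = 32; b=26
acc*b = 32*26 = 832

832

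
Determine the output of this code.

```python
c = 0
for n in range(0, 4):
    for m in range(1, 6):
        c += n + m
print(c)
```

90

n=0,m=1: c = 0+1 = 1
n=0,m=2: c = 1+2 = 3
n=0,m=3: c = 3+3 = 6
n=0,m=4: c = 6+4 = 10
n=0,m=5: c = 10+5 = 15
n=1,m=1: c = 15+2 = 17
n=1,m=2: c = 17+3 = 20
n=1,m=3: c = 20+4 = 24
n=1,m=4: c = 24+5 = 29
n=1,m=5: c = 29+6 = 35
n=2,m=1: c = 35+3 = 38
n=2,m=2: c = 38+4 = 42
n=2,m=3: c = 42+5 = 47
n=2,m=4: c = 47+6 = 53
n=2,m=5: c = 53+7 = 60
n=3,m=1: c = 60+4 = 64
n=3,m=2: c = 64+5 = 69
n=3,m=3: c = 69+6 = 75
n=3,m=4: c = 75+7 = 82
n=3,m=5: c = 82+8 = 90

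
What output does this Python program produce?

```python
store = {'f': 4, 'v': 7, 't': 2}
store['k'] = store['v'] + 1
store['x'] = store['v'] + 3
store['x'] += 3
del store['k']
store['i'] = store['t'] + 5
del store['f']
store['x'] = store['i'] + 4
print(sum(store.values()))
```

27

store['k'] = store['v']+1 = 8 → {'f': 4, 'v': 7, 't': 2, 'k': 8}
store['x'] = store['v']+3 = 10 → {'f': 4, 'v': 7, 't': 2, 'k': 8, 'x': 10}
store['x'] = 10+3 = 13 → {'f': 4, 'v': 7, 't': 2, 'k': 8, 'x': 13}
del 'k' → {'f': 4, 'v': 7, 't': 2, 'x': 13}
store['i'] = store['t']+5 = 7 → {'f': 4, 'v': 7, 't': 2, 'x': 13, 'i': 7}
del 'f' → {'v': 7, 't': 2, 'x': 13, 'i': 7}
store['x'] = store['i']+4 = 11 → {'v': 7, 't': 2, 'x': 11, 'i': 7}
sum of values = 27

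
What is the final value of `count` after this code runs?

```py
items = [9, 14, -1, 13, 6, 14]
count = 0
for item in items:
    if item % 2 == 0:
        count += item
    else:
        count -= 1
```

31

item=9: not even, count = 0-1 = -1
item=14: even, count = (-1)+14 = 13
item=-1: not even, count = 13-1 = 12
item=13: not even, count = 12-1 = 11
item=6: even, count = 11+6 = 17
item=14: even, count = 17+14 = 31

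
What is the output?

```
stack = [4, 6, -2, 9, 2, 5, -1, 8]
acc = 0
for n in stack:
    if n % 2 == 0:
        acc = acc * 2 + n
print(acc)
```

n=4: even, acc = 0*2+4 = 4
n=6: even, acc = 4*2+6 = 14
n=-2: even, acc = 14*2+(-2) = 26
n=9: not even
n=2: even, acc = 26*2+2 = 54
n=5: not even
n=-1: not even
n=8: even, acc = 54*2+8 = 116

116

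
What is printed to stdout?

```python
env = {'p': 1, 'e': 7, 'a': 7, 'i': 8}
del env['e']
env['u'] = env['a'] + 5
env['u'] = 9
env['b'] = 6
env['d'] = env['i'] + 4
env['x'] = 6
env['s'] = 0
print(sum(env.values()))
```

del 'e' → {'p': 1, 'a': 7, 'i': 8}
env['u'] = env['a']+5 = 12 → {'p': 1, 'a': 7, 'i': 8, 'u': 12}
env['u'] = 9 → {'p': 1, 'a': 7, 'i': 8, 'u': 9}
env['b'] = 6 → {'p': 1, 'a': 7, 'i': 8, 'u': 9, 'b': 6}
env['d'] = env['i']+4 = 12 → {'p': 1, 'a': 7, 'i': 8, 'u': 9, 'b': 6, 'd': 12}
env['x'] = 6 → {'p': 1, 'a': 7, 'i': 8, 'u': 9, 'b': 6, 'd': 12, 'x': 6}
env['s'] = 0 → {'p': 1, 'a': 7, 'i': 8, 'u': 9, 'b': 6, 'd': 12, 'x': 6, 's': 0}
sum of values = 49

49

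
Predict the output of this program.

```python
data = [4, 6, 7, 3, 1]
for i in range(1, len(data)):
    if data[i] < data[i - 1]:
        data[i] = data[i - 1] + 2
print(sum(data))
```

i=1: 6>=4, unchanged → [4, 6, 7, 3, 1]
i=2: 7>=6, unchanged → [4, 6, 7, 3, 1]
i=3: 3<7, data[3] = 7+2 = 9 → [4, 6, 7, 9, 1]
i=4: 1<9, data[4] = 9+2 = 11 → [4, 6, 7, 9, 11]
sum = 37

37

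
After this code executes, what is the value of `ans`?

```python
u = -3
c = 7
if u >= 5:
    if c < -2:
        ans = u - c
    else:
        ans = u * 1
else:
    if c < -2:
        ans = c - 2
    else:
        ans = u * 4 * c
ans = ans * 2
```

-168

u=-3, c=7
u >= 5 is False; c < -2 is False
→ ans = u * 4 * c = -84
ans = (-84)*2 = -168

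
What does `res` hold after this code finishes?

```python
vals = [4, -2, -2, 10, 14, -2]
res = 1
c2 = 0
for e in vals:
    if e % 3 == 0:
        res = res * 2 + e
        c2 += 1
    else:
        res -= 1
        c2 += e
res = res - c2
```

-27

e=4: not %3==0, res = 1-1 = 0; c2=4
e=-2: not %3==0, res = 0-1 = -1; c2=2
e=-2: not %3==0, res = (-1)-1 = -2; c2=0
e=10: not %3==0, res = (-2)-1 = -3; c2=10
e=14: not %3==0, res = (-3)-1 = -4; c2=24
e=-2: not %3==0, res = (-4)-1 = -5; c2=22
res-c2 = (-5)-22 = -27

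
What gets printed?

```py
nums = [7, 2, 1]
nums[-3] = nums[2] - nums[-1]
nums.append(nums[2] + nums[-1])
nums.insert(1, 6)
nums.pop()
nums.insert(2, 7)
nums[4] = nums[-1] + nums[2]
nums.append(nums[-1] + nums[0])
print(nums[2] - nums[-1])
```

nums[-3] = nums[2]-nums[-1] = 1-1 = 0 → [0, 2, 1]
append nums[2]+nums[-1] = 1+1 = 2 → [0, 2, 1, 2]
insert 6 at 1 → [0, 6, 2, 1, 2]
pop() removes 2 → [0, 6, 2, 1]
insert 7 at 2 → [0, 6, 7, 2, 1]
nums[4] = nums[-1]+nums[2] = 1+7 = 8 → [0, 6, 7, 2, 8]
append nums[-1]+nums[0] = 8+0 = 8 → [0, 6, 7, 2, 8, 8]
nums[2]-nums[-1] = 7-8 = -1

-1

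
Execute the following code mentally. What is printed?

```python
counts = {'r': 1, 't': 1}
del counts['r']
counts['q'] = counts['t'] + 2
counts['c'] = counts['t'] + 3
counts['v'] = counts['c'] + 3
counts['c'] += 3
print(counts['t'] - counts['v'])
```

-6

del 'r' → {'t': 1}
counts['q'] = counts['t']+2 = 3 → {'t': 1, 'q': 3}
counts['c'] = counts['t']+3 = 4 → {'t': 1, 'q': 3, 'c': 4}
counts['v'] = counts['c']+3 = 7 → {'t': 1, 'q': 3, 'c': 4, 'v': 7}
counts['c'] = 4+3 = 7 → {'t': 1, 'q': 3, 'c': 7, 'v': 7}
counts['t']-counts['v'] = 1-7 = -6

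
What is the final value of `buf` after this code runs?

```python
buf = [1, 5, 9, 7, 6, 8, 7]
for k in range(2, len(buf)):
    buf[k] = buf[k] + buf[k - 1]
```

k=2: buf[2] = 9+5 = 14 → [1, 5, 14, 7, 6, 8, 7]
k=3: buf[3] = 7+14 = 21 → [1, 5, 14, 21, 6, 8, 7]
k=4: buf[4] = 6+21 = 27 → [1, 5, 14, 21, 27, 8, 7]
k=5: buf[5] = 8+27 = 35 → [1, 5, 14, 21, 27, 35, 7]
k=6: buf[6] = 7+35 = 42 → [1, 5, 14, 21, 27, 35, 42]

[1, 5, 14, 21, 27, 35, 42]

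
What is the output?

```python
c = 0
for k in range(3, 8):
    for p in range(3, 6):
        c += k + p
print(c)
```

k=3,p=3: c = 0+6 = 6
k=3,p=4: c = 6+7 = 13
k=3,p=5: c = 13+8 = 21
k=4,p=3: c = 21+7 = 28
k=4,p=4: c = 28+8 = 36
k=4,p=5: c = 36+9 = 45
k=5,p=3: c = 45+8 = 53
k=5,p=4: c = 53+9 = 62
k=5,p=5: c = 62+10 = 72
k=6,p=3: c = 72+9 = 81
k=6,p=4: c = 81+10 = 91
k=6,p=5: c = 91+11 = 102
k=7,p=3: c = 102+10 = 112
k=7,p=4: c = 112+11 = 123
k=7,p=5: c = 123+12 = 135

135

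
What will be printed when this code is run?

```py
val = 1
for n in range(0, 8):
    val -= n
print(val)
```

-27

n=0: val = 1-0 = 1
n=1: val = 1-1 = 0
n=2: val = 0-2 = -2
n=3: val = (-2)-3 = -5
n=4: val = (-5)-4 = -9
n=5: val = (-9)-5 = -14
n=6: val = (-14)-6 = -20
n=7: val = (-20)-7 = -27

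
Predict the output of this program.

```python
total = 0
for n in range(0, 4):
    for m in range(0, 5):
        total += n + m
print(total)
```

n=0,m=0: total = 0+0 = 0
n=0,m=1: total = 0+1 = 1
n=0,m=2: total = 1+2 = 3
n=0,m=3: total = 3+3 = 6
n=0,m=4: total = 6+4 = 10
n=1,m=0: total = 10+1 = 11
n=1,m=1: total = 11+2 = 13
n=1,m=2: total = 13+3 = 16
n=1,m=3: total = 16+4 = 20
n=1,m=4: total = 20+5 = 25
n=2,m=0: total = 25+2 = 27
n=2,m=1: total = 27+3 = 30
n=2,m=2: total = 30+4 = 34
n=2,m=3: total = 34+5 = 39
n=2,m=4: total = 39+6 = 45
n=3,m=0: total = 45+3 = 48
n=3,m=1: total = 48+4 = 52
n=3,m=2: total = 52+5 = 57
n=3,m=3: total = 57+6 = 63
n=3,m=4: total = 63+7 = 70

70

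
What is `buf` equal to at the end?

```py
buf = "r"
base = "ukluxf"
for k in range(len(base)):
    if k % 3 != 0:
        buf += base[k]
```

'rklxf'

k=0: skip
k=1: add 'k' → 'rk'
k=2: add 'l' → 'rkl'
k=3: skip
k=4: add 'x' → 'rklx'
k=5: add 'f' → 'rklxf'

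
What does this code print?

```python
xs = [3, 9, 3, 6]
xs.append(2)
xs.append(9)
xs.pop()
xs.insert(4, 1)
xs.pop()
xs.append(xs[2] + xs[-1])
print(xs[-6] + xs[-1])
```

7

append 2 → [3, 9, 3, 6, 2]
append 9 → [3, 9, 3, 6, 2, 9]
pop() removes 9 → [3, 9, 3, 6, 2]
insert 1 at 4 → [3, 9, 3, 6, 1, 2]
pop() removes 2 → [3, 9, 3, 6, 1]
append xs[2]+xs[-1] = 3+1 = 4 → [3, 9, 3, 6, 1, 4]
xs[-6]+xs[-1] = 3+4 = 7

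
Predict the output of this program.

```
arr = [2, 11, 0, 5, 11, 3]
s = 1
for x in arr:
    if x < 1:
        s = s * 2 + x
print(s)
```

2

x=2: not <1
x=11: not <1
x=0: <1, s = 1*2+0 = 2
x=5: not <1
x=11: not <1
x=3: not <1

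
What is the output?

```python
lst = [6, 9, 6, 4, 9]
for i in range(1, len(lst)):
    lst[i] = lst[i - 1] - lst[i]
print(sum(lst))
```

-41

i=1: lst[1] = 6-9 = -3 → [6, -3, 6, 4, 9]
i=2: lst[2] = (-3)-6 = -9 → [6, -3, -9, 4, 9]
i=3: lst[3] = (-9)-4 = -13 → [6, -3, -9, -13, 9]
i=4: lst[4] = (-13)-9 = -22 → [6, -3, -9, -13, -22]
sum = -41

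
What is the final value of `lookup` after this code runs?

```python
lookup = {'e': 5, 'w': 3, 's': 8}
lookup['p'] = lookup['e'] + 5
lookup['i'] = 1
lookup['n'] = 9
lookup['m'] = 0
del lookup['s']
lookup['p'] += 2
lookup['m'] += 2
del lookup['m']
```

lookup['p'] = lookup['e']+5 = 10 → {'e': 5, 'w': 3, 's': 8, 'p': 10}
lookup['i'] = 1 → {'e': 5, 'w': 3, 's': 8, 'p': 10, 'i': 1}
lookup['n'] = 9 → {'e': 5, 'w': 3, 's': 8, 'p': 10, 'i': 1, 'n': 9}
lookup['m'] = 0 → {'e': 5, 'w': 3, 's': 8, 'p': 10, 'i': 1, 'n': 9, 'm': 0}
del 's' → {'e': 5, 'w': 3, 'p': 10, 'i': 1, 'n': 9, 'm': 0}
lookup['p'] = 10+2 = 12 → {'e': 5, 'w': 3, 'p': 12, 'i': 1, 'n': 9, 'm': 0}
lookup['m'] = 0+2 = 2 → {'e': 5, 'w': 3, 'p': 12, 'i': 1, 'n': 9, 'm': 2}
del 'm' → {'e': 5, 'w': 3, 'p': 12, 'i': 1, 'n': 9}

{'e': 5, 'w': 3, 'p': 12, 'i': 1, 'n': 9}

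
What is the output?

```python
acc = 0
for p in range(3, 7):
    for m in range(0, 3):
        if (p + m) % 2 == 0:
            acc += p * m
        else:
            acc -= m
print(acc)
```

22

p=3,m=0: odd sum, acc = 0-0 = 0
p=3,m=1: even sum, acc = 0+3 = 3
p=3,m=2: odd sum, acc = 3-2 = 1
p=4,m=0: even sum, acc = 1+0 = 1
p=4,m=1: odd sum, acc = 1-1 = 0
p=4,m=2: even sum, acc = 0+8 = 8
p=5,m=0: odd sum, acc = 8-0 = 8
p=5,m=1: even sum, acc = 8+5 = 13
p=5,m=2: odd sum, acc = 13-2 = 11
p=6,m=0: even sum, acc = 11+0 = 11
p=6,m=1: odd sum, acc = 11-1 = 10
p=6,m=2: even sum, acc = 10+12 = 22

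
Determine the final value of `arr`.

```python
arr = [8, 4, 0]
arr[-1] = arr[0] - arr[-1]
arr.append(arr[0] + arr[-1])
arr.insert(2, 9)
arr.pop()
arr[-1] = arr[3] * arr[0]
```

arr[-1] = arr[0]-arr[-1] = 8-0 = 8 → [8, 4, 8]
append arr[0]+arr[-1] = 8+8 = 16 → [8, 4, 8, 16]
insert 9 at 2 → [8, 4, 9, 8, 16]
pop() removes 16 → [8, 4, 9, 8]
arr[-1] = arr[3]*arr[0] = 8*8 = 64 → [8, 4, 9, 64]

[8, 4, 9, 64]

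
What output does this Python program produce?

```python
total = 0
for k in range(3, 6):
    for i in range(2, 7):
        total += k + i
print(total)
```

120

k=3,i=2: total = 0+5 = 5
k=3,i=3: total = 5+6 = 11
k=3,i=4: total = 11+7 = 18
k=3,i=5: total = 18+8 = 26
k=3,i=6: total = 26+9 = 35
k=4,i=2: total = 35+6 = 41
k=4,i=3: total = 41+7 = 48
k=4,i=4: total = 48+8 = 56
k=4,i=5: total = 56+9 = 65
k=4,i=6: total = 65+10 = 75
k=5,i=2: total = 75+7 = 82
k=5,i=3: total = 82+8 = 90
k=5,i=4: total = 90+9 = 99
k=5,i=5: total = 99+10 = 109
k=5,i=6: total = 109+11 = 120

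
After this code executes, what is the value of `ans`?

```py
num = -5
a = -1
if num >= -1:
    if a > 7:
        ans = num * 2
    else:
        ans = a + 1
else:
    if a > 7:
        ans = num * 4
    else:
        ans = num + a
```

-6

num=-5, a=-1
num >= -1 is False; a > 7 is False
→ ans = num + a = -6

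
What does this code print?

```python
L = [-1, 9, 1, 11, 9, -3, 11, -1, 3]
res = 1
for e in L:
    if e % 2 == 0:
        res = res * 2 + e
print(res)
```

e=-1: not even
e=9: not even
e=1: not even
e=11: not even
e=9: not even
e=-3: not even
e=11: not even
e=-1: not even
e=3: not even

1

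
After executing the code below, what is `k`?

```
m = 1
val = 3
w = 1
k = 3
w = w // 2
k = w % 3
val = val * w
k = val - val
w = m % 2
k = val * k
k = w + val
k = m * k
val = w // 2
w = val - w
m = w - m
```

w = 1//2 = 0
k = 0%3 = 0
val = 3*0 = 0
k = 0-0 = 0
w = 1%2 = 1
k = 0*0 = 0
k = 1+0 = 1
k = 1*1 = 1
val = 1//2 = 0
w = 0-1 = -1
m = (-1)-1 = -2

1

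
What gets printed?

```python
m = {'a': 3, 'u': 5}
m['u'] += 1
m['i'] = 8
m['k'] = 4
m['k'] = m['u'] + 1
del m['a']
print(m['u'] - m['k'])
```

-1

m['u'] = 5+1 = 6 → {'a': 3, 'u': 6}
m['i'] = 8 → {'a': 3, 'u': 6, 'i': 8}
m['k'] = 4 → {'a': 3, 'u': 6, 'i': 8, 'k': 4}
m['k'] = m['u']+1 = 7 → {'a': 3, 'u': 6, 'i': 8, 'k': 7}
del 'a' → {'u': 6, 'i': 8, 'k': 7}
m['u']-m['k'] = 6-7 = -1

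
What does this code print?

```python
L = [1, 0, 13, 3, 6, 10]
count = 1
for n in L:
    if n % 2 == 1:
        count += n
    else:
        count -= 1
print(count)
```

n=1: odd, count = 1+1 = 2
n=0: not odd, count = 2-1 = 1
n=13: odd, count = 1+13 = 14
n=3: odd, count = 14+3 = 17
n=6: not odd, count = 17-1 = 16
n=10: not odd, count = 16-1 = 15

15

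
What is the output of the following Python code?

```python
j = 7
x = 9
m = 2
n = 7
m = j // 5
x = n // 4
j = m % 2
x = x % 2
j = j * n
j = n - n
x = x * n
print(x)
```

m = 7//5 = 1
x = 7//4 = 1
j = 1%2 = 1
x = 1%2 = 1
j = 1*7 = 7
j = 7-7 = 0
x = 1*7 = 7

7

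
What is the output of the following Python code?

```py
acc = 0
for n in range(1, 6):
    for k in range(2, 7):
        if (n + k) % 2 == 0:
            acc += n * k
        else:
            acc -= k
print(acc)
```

92

n=1,k=2: odd sum, acc = 0-2 = -2
n=1,k=3: even sum, acc = (-2)+3 = 1
n=1,k=4: odd sum, acc = 1-4 = -3
n=1,k=5: even sum, acc = (-3)+5 = 2
n=1,k=6: odd sum, acc = 2-6 = -4
n=2,k=2: even sum, acc = (-4)+4 = 0
n=2,k=3: odd sum, acc = 0-3 = -3
n=2,k=4: even sum, acc = (-3)+8 = 5
n=2,k=5: odd sum, acc = 5-5 = 0
n=2,k=6: even sum, acc = 0+12 = 12
n=3,k=2: odd sum, acc = 12-2 = 10
n=3,k=3: even sum, acc = 10+9 = 19
n=3,k=4: odd sum, acc = 19-4 = 15
n=3,k=5: even sum, acc = 15+15 = 30
n=3,k=6: odd sum, acc = 30-6 = 24
n=4,k=2: even sum, acc = 24+8 = 32
n=4,k=3: odd sum, acc = 32-3 = 29
n=4,k=4: even sum, acc = 29+16 = 45
n=4,k=5: odd sum, acc = 45-5 = 40
n=4,k=6: even sum, acc = 40+24 = 64
n=5,k=2: odd sum, acc = 64-2 = 62
n=5,k=3: even sum, acc = 62+15 = 77
n=5,k=4: odd sum, acc = 77-4 = 73
n=5,k=5: even sum, acc = 73+25 = 98
n=5,k=6: odd sum, acc = 98-6 = 92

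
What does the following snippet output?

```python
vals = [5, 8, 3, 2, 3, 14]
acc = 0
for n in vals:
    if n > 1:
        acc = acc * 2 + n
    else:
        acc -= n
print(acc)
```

n=5: >1, acc = 0*2+5 = 5
n=8: >1, acc = 5*2+8 = 18
n=3: >1, acc = 18*2+3 = 39
n=2: >1, acc = 39*2+2 = 80
n=3: >1, acc = 80*2+3 = 163
n=14: >1, acc = 163*2+14 = 340

340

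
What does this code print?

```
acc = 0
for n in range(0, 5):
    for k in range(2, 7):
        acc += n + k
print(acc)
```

150

n=0,k=2: acc = 0+2 = 2
n=0,k=3: acc = 2+3 = 5
n=0,k=4: acc = 5+4 = 9
n=0,k=5: acc = 9+5 = 14
n=0,k=6: acc = 14+6 = 20
n=1,k=2: acc = 20+3 = 23
n=1,k=3: acc = 23+4 = 27
n=1,k=4: acc = 27+5 = 32
n=1,k=5: acc = 32+6 = 38
n=1,k=6: acc = 38+7 = 45
n=2,k=2: acc = 45+4 = 49
n=2,k=3: acc = 49+5 = 54
n=2,k=4: acc = 54+6 = 60
n=2,k=5: acc = 60+7 = 67
n=2,k=6: acc = 67+8 = 75
n=3,k=2: acc = 75+5 = 80
n=3,k=3: acc = 80+6 = 86
n=3,k=4: acc = 86+7 = 93
n=3,k=5: acc = 93+8 = 101
n=3,k=6: acc = 101+9 = 110
n=4,k=2: acc = 110+6 = 116
n=4,k=3: acc = 116+7 = 123
n=4,k=4: acc = 123+8 = 131
n=4,k=5: acc = 131+9 = 140
n=4,k=6: acc = 140+10 = 150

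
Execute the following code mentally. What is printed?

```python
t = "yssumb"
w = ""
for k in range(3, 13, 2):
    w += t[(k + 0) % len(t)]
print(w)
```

k=3: add t[3]='u' → 'u'
k=5: add t[5]='b' → 'ub'
k=7: add t[1]='s' → 'ubs'
k=9: add t[3]='u' → 'ubsu'
k=11: add t[5]='b' → 'ubsub'

ubsub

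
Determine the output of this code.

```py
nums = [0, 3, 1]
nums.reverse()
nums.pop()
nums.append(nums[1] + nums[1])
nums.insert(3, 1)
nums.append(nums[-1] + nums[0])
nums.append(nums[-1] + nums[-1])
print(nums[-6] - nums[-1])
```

-3

reverse → [1, 3, 0]
pop() removes 0 → [1, 3]
append nums[1]+nums[1] = 3+3 = 6 → [1, 3, 6]
insert 1 at 3 → [1, 3, 6, 1]
append nums[-1]+nums[0] = 1+1 = 2 → [1, 3, 6, 1, 2]
append nums[-1]+nums[-1] = 2+2 = 4 → [1, 3, 6, 1, 2, 4]
nums[-6]-nums[-1] = 1-4 = -3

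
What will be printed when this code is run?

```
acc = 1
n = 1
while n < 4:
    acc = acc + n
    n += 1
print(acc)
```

7

n=1: acc = 1+1 = 2
n=2: acc = 2+2 = 4
n=3: acc = 4+3 = 7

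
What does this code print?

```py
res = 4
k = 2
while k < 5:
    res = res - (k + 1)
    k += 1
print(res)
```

k=2: res = 4-3 = 1
k=3: res = 1-4 = -3
k=4: res = (-3)-5 = -8

-8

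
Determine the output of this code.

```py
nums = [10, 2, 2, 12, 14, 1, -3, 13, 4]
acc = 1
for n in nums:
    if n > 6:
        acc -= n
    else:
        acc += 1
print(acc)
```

-43

n=10: >6, acc = 1-10 = -9
n=2: not >6, acc = (-9)+1 = -8
n=2: not >6, acc = (-8)+1 = -7
n=12: >6, acc = (-7)-12 = -19
n=14: >6, acc = (-19)-14 = -33
n=1: not >6, acc = (-33)+1 = -32
n=-3: not >6, acc = (-32)+1 = -31
n=13: >6, acc = (-31)-13 = -44
n=4: not >6, acc = (-44)+1 = -43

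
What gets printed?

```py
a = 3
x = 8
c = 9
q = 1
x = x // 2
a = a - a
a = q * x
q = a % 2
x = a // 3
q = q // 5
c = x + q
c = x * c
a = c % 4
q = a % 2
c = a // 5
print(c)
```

x = 8//2 = 4
a = 3-3 = 0
a = 1*4 = 4
q = 4%2 = 0
x = 4//3 = 1
q = 0//5 = 0
c = 1+0 = 1
c = 1*1 = 1
a = 1%4 = 1
q = 1%2 = 1
c = 1//5 = 0

0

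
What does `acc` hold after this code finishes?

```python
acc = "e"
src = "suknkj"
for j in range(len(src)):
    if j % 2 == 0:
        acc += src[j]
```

'eskk'

j=0: add 's' → 'es'
j=1: skip
j=2: add 'k' → 'esk'
j=3: skip
j=4: add 'k' → 'eskk'
j=5: skip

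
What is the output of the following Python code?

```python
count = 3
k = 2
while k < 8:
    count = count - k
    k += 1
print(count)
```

-24

k=2: count = 3-2 = 1
k=3: count = 1-3 = -2
k=4: count = (-2)-4 = -6
k=5: count = (-6)-5 = -11
k=6: count = (-11)-6 = -17
k=7: count = (-17)-7 = -24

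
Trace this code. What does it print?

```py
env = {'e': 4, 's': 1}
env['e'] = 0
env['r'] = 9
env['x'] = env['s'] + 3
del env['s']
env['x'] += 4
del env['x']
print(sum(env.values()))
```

9

env['e'] = 0 → {'e': 0, 's': 1}
env['r'] = 9 → {'e': 0, 's': 1, 'r': 9}
env['x'] = env['s']+3 = 4 → {'e': 0, 's': 1, 'r': 9, 'x': 4}
del 's' → {'e': 0, 'r': 9, 'x': 4}
env['x'] = 4+4 = 8 → {'e': 0, 'r': 9, 'x': 8}
del 'x' → {'e': 0, 'r': 9}
sum of values = 9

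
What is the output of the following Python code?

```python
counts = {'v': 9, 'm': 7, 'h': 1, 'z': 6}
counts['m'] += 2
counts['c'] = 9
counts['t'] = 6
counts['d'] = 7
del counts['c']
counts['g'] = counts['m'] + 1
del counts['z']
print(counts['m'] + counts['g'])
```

19

counts['m'] = 7+2 = 9 → {'v': 9, 'm': 9, 'h': 1, 'z': 6}
counts['c'] = 9 → {'v': 9, 'm': 9, 'h': 1, 'z': 6, 'c': 9}
counts['t'] = 6 → {'v': 9, 'm': 9, 'h': 1, 'z': 6, 'c': 9, 't': 6}
counts['d'] = 7 → {'v': 9, 'm': 9, 'h': 1, 'z': 6, 'c': 9, 't': 6, 'd': 7}
del 'c' → {'v': 9, 'm': 9, 'h': 1, 'z': 6, 't': 6, 'd': 7}
counts['g'] = counts['m']+1 = 10 → {'v': 9, 'm': 9, 'h': 1, 'z': 6, 't': 6, 'd': 7, 'g': 10}
del 'z' → {'v': 9, 'm': 9, 'h': 1, 't': 6, 'd': 7, 'g': 10}
counts['m']+counts['g'] = 9+10 = 19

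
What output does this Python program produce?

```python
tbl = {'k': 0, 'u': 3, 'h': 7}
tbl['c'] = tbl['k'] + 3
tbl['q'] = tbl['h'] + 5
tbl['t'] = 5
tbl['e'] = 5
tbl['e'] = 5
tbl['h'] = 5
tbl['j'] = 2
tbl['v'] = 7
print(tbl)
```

tbl['c'] = tbl['k']+3 = 3 → {'k': 0, 'u': 3, 'h': 7, 'c': 3}
tbl['q'] = tbl['h']+5 = 12 → {'k': 0, 'u': 3, 'h': 7, 'c': 3, 'q': 12}
tbl['t'] = 5 → {'k': 0, 'u': 3, 'h': 7, 'c': 3, 'q': 12, 't': 5}
tbl['e'] = 5 → {'k': 0, 'u': 3, 'h': 7, 'c': 3, 'q': 12, 't': 5, 'e': 5}
tbl['e'] = 5 → {'k': 0, 'u': 3, 'h': 7, 'c': 3, 'q': 12, 't': 5, 'e': 5}
tbl['h'] = 5 → {'k': 0, 'u': 3, 'h': 5, 'c': 3, 'q': 12, 't': 5, 'e': 5}
tbl['j'] = 2 → {'k': 0, 'u': 3, 'h': 5, 'c': 3, 'q': 12, 't': 5, 'e': 5, 'j': 2}
tbl['v'] = 7 → {'k': 0, 'u': 3, 'h': 5, 'c': 3, 'q': 12, 't': 5, 'e': 5, 'j': 2, 'v': 7}

{'k': 0, 'u': 3, 'h': 5, 'c': 3, 'q': 12, 't': 5, 'e': 5, 'j': 2, 'v': 7}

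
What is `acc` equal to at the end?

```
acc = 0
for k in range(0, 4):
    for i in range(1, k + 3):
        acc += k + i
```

k=0,i=1: acc = 0+1 = 1
k=0,i=2: acc = 1+2 = 3
k=1,i=1: acc = 3+2 = 5
k=1,i=2: acc = 5+3 = 8
k=1,i=3: acc = 8+4 = 12
k=2,i=1: acc = 12+3 = 15
k=2,i=2: acc = 15+4 = 19
k=2,i=3: acc = 19+5 = 24
k=2,i=4: acc = 24+6 = 30
k=3,i=1: acc = 30+4 = 34
k=3,i=2: acc = 34+5 = 39
k=3,i=3: acc = 39+6 = 45
k=3,i=4: acc = 45+7 = 52
k=3,i=5: acc = 52+8 = 60

60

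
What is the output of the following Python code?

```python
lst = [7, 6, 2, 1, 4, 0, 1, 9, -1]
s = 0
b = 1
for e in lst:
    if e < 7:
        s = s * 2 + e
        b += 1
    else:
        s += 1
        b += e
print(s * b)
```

e=7: not <7, s = 0+1 = 1; b=8
e=6: <7, s = 1*2+6 = 8; b=9
e=2: <7, s = 8*2+2 = 18; b=10
e=1: <7, s = 18*2+1 = 37; b=11
e=4: <7, s = 37*2+4 = 78; b=12
e=0: <7, s = 78*2+0 = 156; b=13
e=1: <7, s = 156*2+1 = 313; b=14
e=9: not <7, s = 313+1 = 314; b=23
e=-1: <7, s = 314*2+(-1) = 627; b=24
s*b = 627*24 = 15048

15048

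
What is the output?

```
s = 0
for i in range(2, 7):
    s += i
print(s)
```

i=2: s = 0+2 = 2
i=3: s = 2+3 = 5
i=4: s = 5+4 = 9
i=5: s = 9+5 = 14
i=6: s = 14+6 = 20

20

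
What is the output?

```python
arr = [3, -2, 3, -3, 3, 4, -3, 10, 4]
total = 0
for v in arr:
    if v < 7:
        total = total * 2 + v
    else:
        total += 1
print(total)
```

344

v=3: <7, total = 0*2+3 = 3
v=-2: <7, total = 3*2+(-2) = 4
v=3: <7, total = 4*2+3 = 11
v=-3: <7, total = 11*2+(-3) = 19
v=3: <7, total = 19*2+3 = 41
v=4: <7, total = 41*2+4 = 86
v=-3: <7, total = 86*2+(-3) = 169
v=10: not <7, total = 169+1 = 170
v=4: <7, total = 170*2+4 = 344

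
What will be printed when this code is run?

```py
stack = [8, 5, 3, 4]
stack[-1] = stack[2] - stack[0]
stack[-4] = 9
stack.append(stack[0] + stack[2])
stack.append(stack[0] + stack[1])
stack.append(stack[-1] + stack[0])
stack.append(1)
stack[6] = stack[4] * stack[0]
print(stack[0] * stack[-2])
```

972

stack[-1] = stack[2]-stack[0] = 3-8 = -5 → [8, 5, 3, -5]
stack[-4] = 9 → [9, 5, 3, -5]
append stack[0]+stack[2] = 9+3 = 12 → [9, 5, 3, -5, 12]
append stack[0]+stack[1] = 9+5 = 14 → [9, 5, 3, -5, 12, 14]
append stack[-1]+stack[0] = 14+9 = 23 → [9, 5, 3, -5, 12, 14, 23]
append 1 → [9, 5, 3, -5, 12, 14, 23, 1]
stack[6] = stack[4]*stack[0] = 12*9 = 108 → [9, 5, 3, -5, 12, 14, 108, 1]
stack[0]*stack[-2] = 9*108 = 972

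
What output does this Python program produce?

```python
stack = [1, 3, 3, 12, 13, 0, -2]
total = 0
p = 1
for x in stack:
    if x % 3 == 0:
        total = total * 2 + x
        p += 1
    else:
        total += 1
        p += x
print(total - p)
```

62

x=1: not %3==0, total = 0+1 = 1; p=2
x=3: %3==0, total = 1*2+3 = 5; p=3
x=3: %3==0, total = 5*2+3 = 13; p=4
x=12: %3==0, total = 13*2+12 = 38; p=5
x=13: not %3==0, total = 38+1 = 39; p=18
x=0: %3==0, total = 39*2+0 = 78; p=19
x=-2: not %3==0, total = 78+1 = 79; p=17
total-p = 79-17 = 62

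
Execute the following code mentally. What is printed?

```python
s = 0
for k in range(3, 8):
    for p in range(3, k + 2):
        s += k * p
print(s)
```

k=3,p=3: s = 0+9 = 9
k=3,p=4: s = 9+12 = 21
k=4,p=3: s = 21+12 = 33
k=4,p=4: s = 33+16 = 49
k=4,p=5: s = 49+20 = 69
k=5,p=3: s = 69+15 = 84
k=5,p=4: s = 84+20 = 104
k=5,p=5: s = 104+25 = 129
k=5,p=6: s = 129+30 = 159
k=6,p=3: s = 159+18 = 177
k=6,p=4: s = 177+24 = 201
k=6,p=5: s = 201+30 = 231
k=6,p=6: s = 231+36 = 267
k=6,p=7: s = 267+42 = 309
k=7,p=3: s = 309+21 = 330
k=7,p=4: s = 330+28 = 358
k=7,p=5: s = 358+35 = 393
k=7,p=6: s = 393+42 = 435
k=7,p=7: s = 435+49 = 484
k=7,p=8: s = 484+56 = 540

540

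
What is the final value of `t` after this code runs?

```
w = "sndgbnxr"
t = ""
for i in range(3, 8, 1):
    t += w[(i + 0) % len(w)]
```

i=3: add w[3]='g' → 'g'
i=4: add w[4]='b' → 'gb'
i=5: add w[5]='n' → 'gbn'
i=6: add w[6]='x' → 'gbnx'
i=7: add w[7]='r' → 'gbnxr'

'gbnxr'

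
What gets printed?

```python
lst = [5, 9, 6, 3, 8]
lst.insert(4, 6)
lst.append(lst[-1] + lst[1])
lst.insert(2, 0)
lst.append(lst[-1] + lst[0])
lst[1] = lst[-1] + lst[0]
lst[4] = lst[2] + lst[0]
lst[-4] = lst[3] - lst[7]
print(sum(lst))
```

79

insert 6 at 4 → [5, 9, 6, 3, 6, 8]
append lst[-1]+lst[1] = 8+9 = 17 → [5, 9, 6, 3, 6, 8, 17]
insert 0 at 2 → [5, 9, 0, 6, 3, 6, 8, 17]
append lst[-1]+lst[0] = 17+5 = 22 → [5, 9, 0, 6, 3, 6, 8, 17, 22]
lst[1] = lst[-1]+lst[0] = 22+5 = 27 → [5, 27, 0, 6, 3, 6, 8, 17, 22]
lst[4] = lst[2]+lst[0] = 0+5 = 5 → [5, 27, 0, 6, 5, 6, 8, 17, 22]
lst[-4] = lst[3]-lst[7] = 6-17 = -11 → [5, 27, 0, 6, 5, -11, 8, 17, 22]
sum = 79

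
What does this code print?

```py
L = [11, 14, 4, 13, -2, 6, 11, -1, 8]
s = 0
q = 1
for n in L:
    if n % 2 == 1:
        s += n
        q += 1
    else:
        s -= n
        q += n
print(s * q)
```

n=11: odd, s = 0+11 = 11; q=2
n=14: not odd, s = 11-14 = -3; q=16
n=4: not odd, s = (-3)-4 = -7; q=20
n=13: odd, s = (-7)+13 = 6; q=21
n=-2: not odd, s = 6-(-2) = 8; q=19
n=6: not odd, s = 8-6 = 2; q=25
n=11: odd, s = 2+11 = 13; q=26
n=-1: odd, s = 13+(-1) = 12; q=27
n=8: not odd, s = 12-8 = 4; q=35
s*q = 4*35 = 140

140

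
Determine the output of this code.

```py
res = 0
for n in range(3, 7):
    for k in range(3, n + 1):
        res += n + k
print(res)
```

n=3,k=3: res = 0+6 = 6
n=4,k=3: res = 6+7 = 13
n=4,k=4: res = 13+8 = 21
n=5,k=3: res = 21+8 = 29
n=5,k=4: res = 29+9 = 38
n=5,k=5: res = 38+10 = 48
n=6,k=3: res = 48+9 = 57
n=6,k=4: res = 57+10 = 67
n=6,k=5: res = 67+11 = 78
n=6,k=6: res = 78+12 = 90

90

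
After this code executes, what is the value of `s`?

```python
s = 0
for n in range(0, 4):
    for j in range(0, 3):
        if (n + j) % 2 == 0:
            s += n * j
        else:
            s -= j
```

2

n=0,j=0: even sum, s = 0+0 = 0
n=0,j=1: odd sum, s = 0-1 = -1
n=0,j=2: even sum, s = (-1)+0 = -1
n=1,j=0: odd sum, s = (-1)-0 = -1
n=1,j=1: even sum, s = (-1)+1 = 0
n=1,j=2: odd sum, s = 0-2 = -2
n=2,j=0: even sum, s = (-2)+0 = -2
n=2,j=1: odd sum, s = (-2)-1 = -3
n=2,j=2: even sum, s = (-3)+4 = 1
n=3,j=0: odd sum, s = 1-0 = 1
n=3,j=1: even sum, s = 1+3 = 4
n=3,j=2: odd sum, s = 4-2 = 2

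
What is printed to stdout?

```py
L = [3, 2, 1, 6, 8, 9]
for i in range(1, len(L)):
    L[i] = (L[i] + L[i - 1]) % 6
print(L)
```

i=1: L[1] = (2+3)%6 = 5 → [3, 5, 1, 6, 8, 9]
i=2: L[2] = (1+5)%6 = 0 → [3, 5, 0, 6, 8, 9]
i=3: L[3] = (6+0)%6 = 0 → [3, 5, 0, 0, 8, 9]
i=4: L[4] = (8+0)%6 = 2 → [3, 5, 0, 0, 2, 9]
i=5: L[5] = (9+2)%6 = 5 → [3, 5, 0, 0, 2, 5]

[3, 5, 0, 0, 2, 5]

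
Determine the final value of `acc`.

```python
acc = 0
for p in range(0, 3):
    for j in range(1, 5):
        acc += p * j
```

30

p=0,j=1: acc = 0+0 = 0
p=0,j=2: acc = 0+0 = 0
p=0,j=3: acc = 0+0 = 0
p=0,j=4: acc = 0+0 = 0
p=1,j=1: acc = 0+1 = 1
p=1,j=2: acc = 1+2 = 3
p=1,j=3: acc = 3+3 = 6
p=1,j=4: acc = 6+4 = 10
p=2,j=1: acc = 10+2 = 12
p=2,j=2: acc = 12+4 = 16
p=2,j=3: acc = 16+6 = 22
p=2,j=4: acc = 22+8 = 30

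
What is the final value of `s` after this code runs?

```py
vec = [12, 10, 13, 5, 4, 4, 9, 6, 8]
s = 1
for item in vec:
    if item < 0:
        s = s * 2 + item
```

1

item=12: not <0
item=10: not <0
item=13: not <0
item=5: not <0
item=4: not <0
item=4: not <0
item=9: not <0
item=6: not <0
item=8: not <0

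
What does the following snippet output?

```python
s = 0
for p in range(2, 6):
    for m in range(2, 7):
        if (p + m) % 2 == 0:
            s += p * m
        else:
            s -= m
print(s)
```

p=2,m=2: even sum, s = 0+4 = 4
p=2,m=3: odd sum, s = 4-3 = 1
p=2,m=4: even sum, s = 1+8 = 9
p=2,m=5: odd sum, s = 9-5 = 4
p=2,m=6: even sum, s = 4+12 = 16
p=3,m=2: odd sum, s = 16-2 = 14
p=3,m=3: even sum, s = 14+9 = 23
p=3,m=4: odd sum, s = 23-4 = 19
p=3,m=5: even sum, s = 19+15 = 34
p=3,m=6: odd sum, s = 34-6 = 28
p=4,m=2: even sum, s = 28+8 = 36
p=4,m=3: odd sum, s = 36-3 = 33
p=4,m=4: even sum, s = 33+16 = 49
p=4,m=5: odd sum, s = 49-5 = 44
p=4,m=6: even sum, s = 44+24 = 68
p=5,m=2: odd sum, s = 68-2 = 66
p=5,m=3: even sum, s = 66+15 = 81
p=5,m=4: odd sum, s = 81-4 = 77
p=5,m=5: even sum, s = 77+25 = 102
p=5,m=6: odd sum, s = 102-6 = 96

96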